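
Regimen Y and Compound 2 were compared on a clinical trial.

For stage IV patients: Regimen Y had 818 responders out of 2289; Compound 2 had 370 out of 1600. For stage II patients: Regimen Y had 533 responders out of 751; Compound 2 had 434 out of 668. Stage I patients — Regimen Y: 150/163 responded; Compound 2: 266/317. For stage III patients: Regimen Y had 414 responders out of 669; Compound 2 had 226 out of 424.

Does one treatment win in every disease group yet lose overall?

Stage IV: Regimen Y 818/2289 = 35.7%, Compound 2 370/1600 = 23.1% → Regimen Y
Stage II: Regimen Y 533/751 = 71.0%, Compound 2 434/668 = 65.0% → Regimen Y
Stage I: Regimen Y 150/163 = 92.0%, Compound 2 266/317 = 83.9% → Regimen Y
Stage III: Regimen Y 414/669 = 61.9%, Compound 2 226/424 = 53.3% → Regimen Y
Overall: Regimen Y 1915/3872 = 49.5%, Compound 2 1296/3009 = 43.1% → Regimen Y
Regimen Y wins overall and in every disease group — no reversal.

No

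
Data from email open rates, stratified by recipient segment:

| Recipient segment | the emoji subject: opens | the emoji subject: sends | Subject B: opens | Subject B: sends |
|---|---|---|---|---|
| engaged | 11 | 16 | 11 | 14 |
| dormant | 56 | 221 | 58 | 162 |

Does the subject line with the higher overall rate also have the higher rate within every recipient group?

Engaged: the emoji subject 11/16 = 68.8%, Subject B 11/14 = 78.6% → Subject B
Dormant: the emoji subject 56/221 = 25.3%, Subject B 58/162 = 35.8% → Subject B
Overall: the emoji subject 67/237 = 28.3%, Subject B 69/176 = 39.2% → Subject B
Subject B wins overall and in every recipient group — no reversal.

Yes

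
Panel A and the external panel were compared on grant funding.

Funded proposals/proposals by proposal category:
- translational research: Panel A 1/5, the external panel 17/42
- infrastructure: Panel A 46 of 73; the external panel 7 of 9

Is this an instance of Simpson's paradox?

Translational research: Panel A 1/5 = 20.0%, the external panel 17/42 = 40.5% → the external panel
Infrastructure: Panel A 46/73 = 63.0%, the external panel 7/9 = 77.8% → the external panel
Overall: Panel A 47/78 = 60.3%, the external panel 24/51 = 47.1% → Panel A
The external panel wins each proposal group but Panel A wins overall — the comparison reverses. The external panel's proposals skew toward translational research, which has a lower base rate.

Yes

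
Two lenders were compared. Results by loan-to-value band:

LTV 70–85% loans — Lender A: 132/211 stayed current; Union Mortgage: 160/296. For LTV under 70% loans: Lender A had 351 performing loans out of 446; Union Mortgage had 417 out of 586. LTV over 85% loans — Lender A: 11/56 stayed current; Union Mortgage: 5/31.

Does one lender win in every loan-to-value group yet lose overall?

No

LTV 70–85%: Lender A 132/211 = 62.6%, Union Mortgage 160/296 = 54.1% → Lender A
LTV under 70%: Lender A 351/446 = 78.7%, Union Mortgage 417/586 = 71.2% → Lender A
LTV over 85%: Lender A 11/56 = 19.6%, Union Mortgage 5/31 = 16.1% → Lender A
Overall: Lender A 494/713 = 69.3%, Union Mortgage 582/913 = 63.7% → Lender A
Lender A wins overall and in every loan-to-value group — no reversal.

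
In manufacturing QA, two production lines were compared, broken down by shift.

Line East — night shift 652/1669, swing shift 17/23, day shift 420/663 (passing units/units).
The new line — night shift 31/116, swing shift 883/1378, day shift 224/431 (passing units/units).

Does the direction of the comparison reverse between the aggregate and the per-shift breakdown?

Night shift: Line East 652/1669 = 39.1%, the new line 31/116 = 26.7% → Line East
Swing shift: Line East 17/23 = 73.9%, the new line 883/1378 = 64.1% → Line East
Day shift: Line East 420/663 = 63.3%, the new line 224/431 = 52.0% → Line East
Overall: Line East 1089/2355 = 46.2%, the new line 1138/1925 = 59.1% → the new line
Line East wins each shift group but the new line wins overall — the comparison reverses. Line East's units skew toward night shift, which has a lower base rate.

Yes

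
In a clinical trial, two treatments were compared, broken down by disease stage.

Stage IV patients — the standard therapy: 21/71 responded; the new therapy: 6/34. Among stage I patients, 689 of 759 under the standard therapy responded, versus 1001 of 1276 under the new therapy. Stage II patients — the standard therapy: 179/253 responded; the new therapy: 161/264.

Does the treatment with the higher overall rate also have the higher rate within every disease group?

Stage IV: the standard therapy 21/71 = 29.6%, the new therapy 6/34 = 17.6% → the standard therapy
Stage I: the standard therapy 689/759 = 90.8%, the new therapy 1001/1276 = 78.4% → the standard therapy
Stage II: the standard therapy 179/253 = 70.8%, the new therapy 161/264 = 61.0% → the standard therapy
Overall: the standard therapy 889/1083 = 82.1%, the new therapy 1168/1574 = 74.2% → the standard therapy
The standard therapy wins overall and in every disease group — no reversal.

Yes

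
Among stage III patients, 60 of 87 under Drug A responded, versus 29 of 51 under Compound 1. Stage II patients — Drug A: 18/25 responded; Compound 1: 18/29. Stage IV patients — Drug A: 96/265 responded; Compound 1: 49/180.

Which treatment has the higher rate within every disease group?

Stage III: Drug A 60/87 = 69.0%, Compound 1 29/51 = 56.9% → Drug A
Stage II: Drug A 18/25 = 72.0%, Compound 1 18/29 = 62.1% → Drug A
Stage IV: Drug A 96/265 = 36.2%, Compound 1 49/180 = 27.2% → Drug A
Drug A has the higher rate in all 3 groups.

Drug A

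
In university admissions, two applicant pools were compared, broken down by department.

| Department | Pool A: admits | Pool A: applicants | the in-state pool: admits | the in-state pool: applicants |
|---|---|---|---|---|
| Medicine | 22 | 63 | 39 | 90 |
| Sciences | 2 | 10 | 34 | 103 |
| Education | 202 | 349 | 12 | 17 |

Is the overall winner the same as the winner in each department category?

Medicine: Pool A 22/63 = 34.9%, the in-state pool 39/90 = 43.3% → the in-state pool
Sciences: Pool A 2/10 = 20.0%, the in-state pool 34/103 = 33.0% → the in-state pool
Education: Pool A 202/349 = 57.9%, the in-state pool 12/17 = 70.6% → the in-state pool
Overall: Pool A 226/422 = 53.6%, the in-state pool 85/210 = 40.5% → Pool A
The in-state pool wins each department group but Pool A wins overall — the comparison reverses. The in-state pool's applicants skew toward Sciences, which has a lower base rate.

No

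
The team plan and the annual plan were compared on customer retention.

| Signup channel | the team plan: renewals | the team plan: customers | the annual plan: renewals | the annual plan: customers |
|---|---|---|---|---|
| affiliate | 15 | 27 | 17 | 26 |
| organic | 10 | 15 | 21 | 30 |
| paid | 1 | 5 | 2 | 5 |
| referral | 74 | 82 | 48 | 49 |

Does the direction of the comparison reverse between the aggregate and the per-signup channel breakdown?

Affiliate: the team plan 15/27 = 55.6%, the annual plan 17/26 = 65.4% → the annual plan
Organic: the team plan 10/15 = 66.7%, the annual plan 21/30 = 70.0% → the annual plan
Paid: the team plan 1/5 = 20.0%, the annual plan 2/5 = 40.0% → the annual plan
Referral: the team plan 74/82 = 90.2%, the annual plan 48/49 = 98.0% → the annual plan
Overall: the team plan 100/129 = 77.5%, the annual plan 88/110 = 80.0% → the annual plan
The annual plan wins overall and in every signup group — no reversal.

No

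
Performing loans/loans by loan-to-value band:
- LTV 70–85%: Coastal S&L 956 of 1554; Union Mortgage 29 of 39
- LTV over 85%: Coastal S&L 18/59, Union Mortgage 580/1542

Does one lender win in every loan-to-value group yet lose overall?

Yes

LTV 70–85%: Coastal S&L 956/1554 = 61.5%, Union Mortgage 29/39 = 74.4% → Union Mortgage
LTV over 85%: Coastal S&L 18/59 = 30.5%, Union Mortgage 580/1542 = 37.6% → Union Mortgage
Overall: Coastal S&L 974/1613 = 60.4%, Union Mortgage 609/1581 = 38.5% → Coastal S&L
Union Mortgage wins each loan-to-value group but Coastal S&L wins overall — the comparison reverses. Union Mortgage's loans skew toward LTV over 85%, which has a lower base rate.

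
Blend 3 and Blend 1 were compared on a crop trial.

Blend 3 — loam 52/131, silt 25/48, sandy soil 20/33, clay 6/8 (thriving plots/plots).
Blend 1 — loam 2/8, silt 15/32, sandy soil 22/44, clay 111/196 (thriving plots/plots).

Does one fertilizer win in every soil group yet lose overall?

Loam: Blend 3 52/131 = 39.7%, Blend 1 2/8 = 25.0% → Blend 3
Silt: Blend 3 25/48 = 52.1%, Blend 1 15/32 = 46.9% → Blend 3
Sandy soil: Blend 3 20/33 = 60.6%, Blend 1 22/44 = 50.0% → Blend 3
Clay: Blend 3 6/8 = 75.0%, Blend 1 111/196 = 56.6% → Blend 3
Overall: Blend 3 103/220 = 46.8%, Blend 1 150/280 = 53.6% → Blend 1
Blend 3 wins each soil group but Blend 1 wins overall — the comparison reverses. Blend 3's plots skew toward loam, which has a lower base rate.

Yes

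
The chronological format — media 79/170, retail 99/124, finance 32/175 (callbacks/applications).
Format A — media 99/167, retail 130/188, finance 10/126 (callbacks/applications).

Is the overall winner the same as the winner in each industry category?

Media: the chronological format 79/170 = 46.5%, Format A 99/167 = 59.3% → Format A
Retail: the chronological format 99/124 = 79.8%, Format A 130/188 = 69.1% → the chronological format
Finance: the chronological format 32/175 = 18.3%, Format A 10/126 = 7.9% → the chronological format
Overall: the chronological format 210/469 = 44.8%, Format A 239/481 = 49.7% → Format A
Neither sweeps: the chronological format wins 2 of 3 groups, Format A wins 1. Format A wins overall but not every group — no Simpson reversal.

No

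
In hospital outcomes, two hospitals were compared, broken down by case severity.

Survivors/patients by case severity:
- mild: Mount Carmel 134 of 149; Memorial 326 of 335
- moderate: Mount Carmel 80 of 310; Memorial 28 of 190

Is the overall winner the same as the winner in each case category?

Mild: Mount Carmel 134/149 = 89.9%, Memorial 326/335 = 97.3% → Memorial
Moderate: Mount Carmel 80/310 = 25.8%, Memorial 28/190 = 14.7% → Mount Carmel
Overall: Mount Carmel 214/459 = 46.6%, Memorial 354/525 = 67.4% → Memorial
Neither sweeps: Mount Carmel wins 1 of 2 groups, Memorial wins 1. Memorial wins overall but not every group — no Simpson reversal.

No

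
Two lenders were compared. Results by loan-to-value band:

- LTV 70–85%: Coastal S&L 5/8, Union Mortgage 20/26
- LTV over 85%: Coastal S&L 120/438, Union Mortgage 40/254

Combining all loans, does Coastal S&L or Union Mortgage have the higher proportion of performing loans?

Coastal S&L

LTV 70–85%: Coastal S&L 5/8 = 62.5%, Union Mortgage 20/26 = 76.9% → Union Mortgage
LTV over 85%: Coastal S&L 120/438 = 27.4%, Union Mortgage 40/254 = 15.7% → Coastal S&L
Overall: Coastal S&L 125/446 = 28.0%, Union Mortgage 60/280 = 21.4% → Coastal S&L
(Neither sweeps every loan-to-value group, but Coastal S&L has the higher pooled rate.)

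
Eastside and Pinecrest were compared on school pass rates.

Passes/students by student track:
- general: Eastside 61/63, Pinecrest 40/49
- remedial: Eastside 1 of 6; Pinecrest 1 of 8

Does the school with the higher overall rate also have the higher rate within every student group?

Yes

General: Eastside 61/63 = 96.8%, Pinecrest 40/49 = 81.6% → Eastside
Remedial: Eastside 1/6 = 16.7%, Pinecrest 1/8 = 12.5% → Eastside
Overall: Eastside 62/69 = 89.9%, Pinecrest 41/57 = 71.9% → Eastside
Eastside wins overall and in every student group — no reversal.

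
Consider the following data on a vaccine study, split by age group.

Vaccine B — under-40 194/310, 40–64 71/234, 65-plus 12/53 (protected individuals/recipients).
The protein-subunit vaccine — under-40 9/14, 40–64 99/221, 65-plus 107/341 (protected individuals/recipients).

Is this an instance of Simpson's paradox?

Under-40: Vaccine B 194/310 = 62.6%, the protein-subunit vaccine 9/14 = 64.3% → the protein-subunit vaccine
40–64: Vaccine B 71/234 = 30.3%, the protein-subunit vaccine 99/221 = 44.8% → the protein-subunit vaccine
65-plus: Vaccine B 12/53 = 22.6%, the protein-subunit vaccine 107/341 = 31.4% → the protein-subunit vaccine
Overall: Vaccine B 277/597 = 46.4%, the protein-subunit vaccine 215/576 = 37.3% → Vaccine B
The protein-subunit vaccine wins each age group but Vaccine B wins overall — the comparison reverses. The protein-subunit vaccine's recipients skew toward 65-plus, which has a lower base rate.

Yes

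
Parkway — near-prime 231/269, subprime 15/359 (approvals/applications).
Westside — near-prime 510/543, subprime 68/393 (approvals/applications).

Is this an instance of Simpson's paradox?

Near-prime: Parkway 231/269 = 85.9%, Westside 510/543 = 93.9% → Westside
Subprime: Parkway 15/359 = 4.2%, Westside 68/393 = 17.3% → Westside
Overall: Parkway 246/628 = 39.2%, Westside 578/936 = 61.8% → Westside
Westside wins overall and in every credit group — no reversal.

No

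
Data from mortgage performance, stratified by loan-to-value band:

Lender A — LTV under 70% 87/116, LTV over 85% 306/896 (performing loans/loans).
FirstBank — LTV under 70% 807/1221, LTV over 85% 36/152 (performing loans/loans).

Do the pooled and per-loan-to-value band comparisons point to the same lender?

LTV under 70%: Lender A 87/116 = 75.0%, FirstBank 807/1221 = 66.1% → Lender A
LTV over 85%: Lender A 306/896 = 34.2%, FirstBank 36/152 = 23.7% → Lender A
Overall: Lender A 393/1012 = 38.8%, FirstBank 843/1373 = 61.4% → FirstBank
Lender A wins each loan-to-value group but FirstBank wins overall — the comparison reverses. Lender A's loans skew toward LTV over 85%, which has a lower base rate.

No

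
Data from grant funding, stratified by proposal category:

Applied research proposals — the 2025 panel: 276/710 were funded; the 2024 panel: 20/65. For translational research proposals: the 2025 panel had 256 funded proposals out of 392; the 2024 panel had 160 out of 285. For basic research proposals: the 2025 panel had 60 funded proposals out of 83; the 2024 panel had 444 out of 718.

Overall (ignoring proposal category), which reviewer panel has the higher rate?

Applied research: the 2025 panel 276/710 = 38.9%, the 2024 panel 20/65 = 30.8% → the 2025 panel
Translational research: the 2025 panel 256/392 = 65.3%, the 2024 panel 160/285 = 56.1% → the 2025 panel
Basic research: the 2025 panel 60/83 = 72.3%, the 2024 panel 444/718 = 61.8% → the 2025 panel
Overall: the 2025 panel 592/1185 = 50.0%, the 2024 panel 624/1068 = 58.4% → the 2024 panel
(The 2025 panel wins every proposal group but the 2024 panel wins overall — the 2025 panel's proposals skew toward the low-rate applied research group.)

the 2024 panel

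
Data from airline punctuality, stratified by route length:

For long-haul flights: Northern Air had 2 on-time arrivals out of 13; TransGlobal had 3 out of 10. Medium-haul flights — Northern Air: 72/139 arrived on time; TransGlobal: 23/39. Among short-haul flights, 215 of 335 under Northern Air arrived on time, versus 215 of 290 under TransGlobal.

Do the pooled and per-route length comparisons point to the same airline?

Yes

Long-haul: Northern Air 2/13 = 15.4%, TransGlobal 3/10 = 30.0% → TransGlobal
Medium-haul: Northern Air 72/139 = 51.8%, TransGlobal 23/39 = 59.0% → TransGlobal
Short-haul: Northern Air 215/335 = 64.2%, TransGlobal 215/290 = 74.1% → TransGlobal
Overall: Northern Air 289/487 = 59.3%, TransGlobal 241/339 = 71.1% → TransGlobal
TransGlobal wins overall and in every route group — no reversal.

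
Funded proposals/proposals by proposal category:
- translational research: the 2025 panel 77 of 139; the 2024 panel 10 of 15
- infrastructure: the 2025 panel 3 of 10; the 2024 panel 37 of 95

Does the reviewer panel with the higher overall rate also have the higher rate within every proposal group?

No

Translational research: the 2025 panel 77/139 = 55.4%, the 2024 panel 10/15 = 66.7% → the 2024 panel
Infrastructure: the 2025 panel 3/10 = 30.0%, the 2024 panel 37/95 = 38.9% → the 2024 panel
Overall: the 2025 panel 80/149 = 53.7%, the 2024 panel 47/110 = 42.7% → the 2025 panel
The 2024 panel wins each proposal group but the 2025 panel wins overall — the comparison reverses. The 2024 panel's proposals skew toward infrastructure, which has a lower base rate.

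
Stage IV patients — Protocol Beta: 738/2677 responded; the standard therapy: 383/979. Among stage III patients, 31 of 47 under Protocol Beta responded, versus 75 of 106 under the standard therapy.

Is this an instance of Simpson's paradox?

No

Stage IV: Protocol Beta 738/2677 = 27.6%, the standard therapy 383/979 = 39.1% → the standard therapy
Stage III: Protocol Beta 31/47 = 66.0%, the standard therapy 75/106 = 70.8% → the standard therapy
Overall: Protocol Beta 769/2724 = 28.2%, the standard therapy 458/1085 = 42.2% → the standard therapy
The standard therapy wins overall and in every disease group — no reversal.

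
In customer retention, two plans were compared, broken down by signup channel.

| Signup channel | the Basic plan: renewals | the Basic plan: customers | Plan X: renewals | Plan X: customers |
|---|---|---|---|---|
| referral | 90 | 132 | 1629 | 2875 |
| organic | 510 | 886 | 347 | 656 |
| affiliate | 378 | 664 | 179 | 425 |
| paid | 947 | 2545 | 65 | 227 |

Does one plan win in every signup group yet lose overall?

Referral: the Basic plan 90/132 = 68.2%, Plan X 1629/2875 = 56.7% → the Basic plan
Organic: the Basic plan 510/886 = 57.6%, Plan X 347/656 = 52.9% → the Basic plan
Affiliate: the Basic plan 378/664 = 56.9%, Plan X 179/425 = 42.1% → the Basic plan
Paid: the Basic plan 947/2545 = 37.2%, Plan X 65/227 = 28.6% → the Basic plan
Overall: the Basic plan 1925/4227 = 45.5%, Plan X 2220/4183 = 53.1% → Plan X
The Basic plan wins each signup group but Plan X wins overall — the comparison reverses. The Basic plan's customers skew toward paid, which has a lower base rate.

Yes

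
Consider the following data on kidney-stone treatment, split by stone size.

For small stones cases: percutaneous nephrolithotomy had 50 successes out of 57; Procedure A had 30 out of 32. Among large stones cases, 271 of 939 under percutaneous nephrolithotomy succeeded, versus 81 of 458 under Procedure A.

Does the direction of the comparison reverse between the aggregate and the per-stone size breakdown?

No

Small stones: percutaneous nephrolithotomy 50/57 = 87.7%, Procedure A 30/32 = 93.8% → Procedure A
Large stones: percutaneous nephrolithotomy 271/939 = 28.9%, Procedure A 81/458 = 17.7% → percutaneous nephrolithotomy
Overall: percutaneous nephrolithotomy 321/996 = 32.2%, Procedure A 111/490 = 22.7% → percutaneous nephrolithotomy
Neither sweeps: percutaneous nephrolithotomy wins 1 of 2 groups, Procedure A wins 1. Percutaneous nephrolithotomy wins overall but not every group — no Simpson reversal.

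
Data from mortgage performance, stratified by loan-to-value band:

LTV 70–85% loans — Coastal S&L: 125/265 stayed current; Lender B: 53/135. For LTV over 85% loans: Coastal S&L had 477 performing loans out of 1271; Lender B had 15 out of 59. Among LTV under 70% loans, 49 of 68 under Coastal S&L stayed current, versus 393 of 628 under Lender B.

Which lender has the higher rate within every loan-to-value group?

Coastal S&L

LTV 70–85%: Coastal S&L 125/265 = 47.2%, Lender B 53/135 = 39.3% → Coastal S&L
LTV over 85%: Coastal S&L 477/1271 = 37.5%, Lender B 15/59 = 25.4% → Coastal S&L
LTV under 70%: Coastal S&L 49/68 = 72.1%, Lender B 393/628 = 62.6% → Coastal S&L
Coastal S&L has the higher rate in all 3 groups.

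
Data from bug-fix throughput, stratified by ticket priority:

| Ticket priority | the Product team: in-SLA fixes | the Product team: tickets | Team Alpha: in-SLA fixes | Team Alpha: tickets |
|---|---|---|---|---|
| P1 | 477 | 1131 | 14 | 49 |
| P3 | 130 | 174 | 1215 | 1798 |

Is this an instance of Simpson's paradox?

Yes

P1: the Product team 477/1131 = 42.2%, Team Alpha 14/49 = 28.6% → the Product team
P3: the Product team 130/174 = 74.7%, Team Alpha 1215/1798 = 67.6% → the Product team
Overall: the Product team 607/1305 = 46.5%, Team Alpha 1229/1847 = 66.5% → Team Alpha
The Product team wins each ticket group but Team Alpha wins overall — the comparison reverses. The Product team's tickets skew toward P1, which has a lower base rate.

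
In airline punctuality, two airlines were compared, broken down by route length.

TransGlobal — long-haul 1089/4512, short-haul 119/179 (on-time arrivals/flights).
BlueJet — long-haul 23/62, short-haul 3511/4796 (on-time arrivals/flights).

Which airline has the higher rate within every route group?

Long-haul: TransGlobal 1089/4512 = 24.1%, BlueJet 23/62 = 37.1% → BlueJet
Short-haul: TransGlobal 119/179 = 66.5%, BlueJet 3511/4796 = 73.2% → BlueJet
BlueJet has the higher rate in both groups.

BlueJet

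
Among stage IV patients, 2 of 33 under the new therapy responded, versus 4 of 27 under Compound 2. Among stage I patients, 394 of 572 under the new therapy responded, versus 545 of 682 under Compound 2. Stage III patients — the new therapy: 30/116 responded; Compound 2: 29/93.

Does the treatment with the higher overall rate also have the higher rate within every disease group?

Yes

Stage IV: the new therapy 2/33 = 6.1%, Compound 2 4/27 = 14.8% → Compound 2
Stage I: the new therapy 394/572 = 68.9%, Compound 2 545/682 = 79.9% → Compound 2
Stage III: the new therapy 30/116 = 25.9%, Compound 2 29/93 = 31.2% → Compound 2
Overall: the new therapy 426/721 = 59.1%, Compound 2 578/802 = 72.1% → Compound 2
Compound 2 wins overall and in every disease group — no reversal.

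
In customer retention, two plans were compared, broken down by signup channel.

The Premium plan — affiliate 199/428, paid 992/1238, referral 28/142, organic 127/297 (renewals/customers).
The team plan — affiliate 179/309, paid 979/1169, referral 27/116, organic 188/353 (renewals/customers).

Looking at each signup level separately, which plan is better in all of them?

the team plan

Affiliate: the Premium plan 199/428 = 46.5%, the team plan 179/309 = 57.9% → the team plan
Paid: the Premium plan 992/1238 = 80.1%, the team plan 979/1169 = 83.7% → the team plan
Referral: the Premium plan 28/142 = 19.7%, the team plan 27/116 = 23.3% → the team plan
Organic: the Premium plan 127/297 = 42.8%, the team plan 188/353 = 53.3% → the team plan
The team plan has the higher rate in all 4 groups.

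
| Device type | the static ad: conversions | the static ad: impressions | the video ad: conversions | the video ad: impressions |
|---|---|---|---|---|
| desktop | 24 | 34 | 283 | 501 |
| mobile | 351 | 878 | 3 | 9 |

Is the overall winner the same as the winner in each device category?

No

Desktop: the static ad 24/34 = 70.6%, the video ad 283/501 = 56.5% → the static ad
Mobile: the static ad 351/878 = 40.0%, the video ad 3/9 = 33.3% → the static ad
Overall: the static ad 375/912 = 41.1%, the video ad 286/510 = 56.1% → the video ad
The static ad wins each device group but the video ad wins overall — the comparison reverses. The static ad's impressions skew toward mobile, which has a lower base rate.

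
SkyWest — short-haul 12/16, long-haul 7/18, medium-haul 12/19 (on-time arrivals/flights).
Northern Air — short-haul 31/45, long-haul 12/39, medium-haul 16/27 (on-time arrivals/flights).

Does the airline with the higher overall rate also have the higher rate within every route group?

Short-haul: SkyWest 12/16 = 75.0%, Northern Air 31/45 = 68.9% → SkyWest
Long-haul: SkyWest 7/18 = 38.9%, Northern Air 12/39 = 30.8% → SkyWest
Medium-haul: SkyWest 12/19 = 63.2%, Northern Air 16/27 = 59.3% → SkyWest
Overall: SkyWest 31/53 = 58.5%, Northern Air 59/111 = 53.2% → SkyWest
SkyWest wins overall and in every route group — no reversal.

Yes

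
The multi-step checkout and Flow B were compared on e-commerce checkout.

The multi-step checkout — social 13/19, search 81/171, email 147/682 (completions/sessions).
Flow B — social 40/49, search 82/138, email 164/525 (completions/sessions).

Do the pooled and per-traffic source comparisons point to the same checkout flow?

Social: the multi-step checkout 13/19 = 68.4%, Flow B 40/49 = 81.6% → Flow B
Search: the multi-step checkout 81/171 = 47.4%, Flow B 82/138 = 59.4% → Flow B
Email: the multi-step checkout 147/682 = 21.6%, Flow B 164/525 = 31.2% → Flow B
Overall: the multi-step checkout 241/872 = 27.6%, Flow B 286/712 = 40.2% → Flow B
Flow B wins overall and in every traffic group — no reversal.

Yes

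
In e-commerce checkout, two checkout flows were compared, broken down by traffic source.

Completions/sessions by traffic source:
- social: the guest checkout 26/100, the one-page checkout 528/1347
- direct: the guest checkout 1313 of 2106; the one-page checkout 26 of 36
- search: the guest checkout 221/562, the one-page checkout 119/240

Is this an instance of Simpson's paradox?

Yes

Social: the guest checkout 26/100 = 26.0%, the one-page checkout 528/1347 = 39.2% → the one-page checkout
Direct: the guest checkout 1313/2106 = 62.3%, the one-page checkout 26/36 = 72.2% → the one-page checkout
Search: the guest checkout 221/562 = 39.3%, the one-page checkout 119/240 = 49.6% → the one-page checkout
Overall: the guest checkout 1560/2768 = 56.4%, the one-page checkout 673/1623 = 41.5% → the guest checkout
The one-page checkout wins each traffic group but the guest checkout wins overall — the comparison reverses. The one-page checkout's sessions skew toward social, which has a lower base rate.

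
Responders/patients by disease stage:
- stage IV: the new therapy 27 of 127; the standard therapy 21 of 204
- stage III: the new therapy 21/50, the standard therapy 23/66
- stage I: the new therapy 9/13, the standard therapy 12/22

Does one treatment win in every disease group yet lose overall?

Stage IV: the new therapy 27/127 = 21.3%, the standard therapy 21/204 = 10.3% → the new therapy
Stage III: the new therapy 21/50 = 42.0%, the standard therapy 23/66 = 34.8% → the new therapy
Stage I: the new therapy 9/13 = 69.2%, the standard therapy 12/22 = 54.5% → the new therapy
Overall: the new therapy 57/190 = 30.0%, the standard therapy 56/292 = 19.2% → the new therapy
The new therapy wins overall and in every disease group — no reversal.

No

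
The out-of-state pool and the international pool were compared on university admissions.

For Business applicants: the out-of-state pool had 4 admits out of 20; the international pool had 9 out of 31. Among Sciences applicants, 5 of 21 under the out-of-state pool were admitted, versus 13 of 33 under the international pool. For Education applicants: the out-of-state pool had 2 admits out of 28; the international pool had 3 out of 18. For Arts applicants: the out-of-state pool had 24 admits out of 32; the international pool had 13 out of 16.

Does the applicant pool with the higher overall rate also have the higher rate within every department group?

Business: the out-of-state pool 4/20 = 20.0%, the international pool 9/31 = 29.0% → the international pool
Sciences: the out-of-state pool 5/21 = 23.8%, the international pool 13/33 = 39.4% → the international pool
Education: the out-of-state pool 2/28 = 7.1%, the international pool 3/18 = 16.7% → the international pool
Arts: the out-of-state pool 24/32 = 75.0%, the international pool 13/16 = 81.2% → the international pool
Overall: the out-of-state pool 35/101 = 34.7%, the international pool 38/98 = 38.8% → the international pool
The international pool wins overall and in every department group — no reversal.

Yes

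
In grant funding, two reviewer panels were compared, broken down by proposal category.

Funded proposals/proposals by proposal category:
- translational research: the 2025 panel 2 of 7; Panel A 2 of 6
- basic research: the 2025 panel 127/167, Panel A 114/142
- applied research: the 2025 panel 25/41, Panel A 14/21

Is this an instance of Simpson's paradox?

Translational research: the 2025 panel 2/7 = 28.6%, Panel A 2/6 = 33.3% → Panel A
Basic research: the 2025 panel 127/167 = 76.0%, Panel A 114/142 = 80.3% → Panel A
Applied research: the 2025 panel 25/41 = 61.0%, Panel A 14/21 = 66.7% → Panel A
Overall: the 2025 panel 154/215 = 71.6%, Panel A 130/169 = 76.9% → Panel A
Panel A wins overall and in every proposal group — no reversal.

No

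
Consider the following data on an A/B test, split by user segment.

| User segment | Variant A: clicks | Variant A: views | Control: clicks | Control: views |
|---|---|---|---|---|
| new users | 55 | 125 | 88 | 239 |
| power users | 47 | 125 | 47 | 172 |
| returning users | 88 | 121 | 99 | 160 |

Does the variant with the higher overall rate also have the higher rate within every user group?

New users: Variant A 55/125 = 44.0%, Control 88/239 = 36.8% → Variant A
Power users: Variant A 47/125 = 37.6%, Control 47/172 = 27.3% → Variant A
Returning users: Variant A 88/121 = 72.7%, Control 99/160 = 61.9% → Variant A
Overall: Variant A 190/371 = 51.2%, Control 234/571 = 41.0% → Variant A
Variant A wins overall and in every user group — no reversal.

Yes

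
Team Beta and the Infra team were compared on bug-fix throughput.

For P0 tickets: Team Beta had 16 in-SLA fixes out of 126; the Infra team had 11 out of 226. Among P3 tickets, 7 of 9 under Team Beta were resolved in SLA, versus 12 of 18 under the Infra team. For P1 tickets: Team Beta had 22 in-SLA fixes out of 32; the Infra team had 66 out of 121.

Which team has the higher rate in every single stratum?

Team Beta

P0: Team Beta 16/126 = 12.7%, the Infra team 11/226 = 4.9% → Team Beta
P3: Team Beta 7/9 = 77.8%, the Infra team 12/18 = 66.7% → Team Beta
P1: Team Beta 22/32 = 68.8%, the Infra team 66/121 = 54.5% → Team Beta
Team Beta has the higher rate in all 3 groups.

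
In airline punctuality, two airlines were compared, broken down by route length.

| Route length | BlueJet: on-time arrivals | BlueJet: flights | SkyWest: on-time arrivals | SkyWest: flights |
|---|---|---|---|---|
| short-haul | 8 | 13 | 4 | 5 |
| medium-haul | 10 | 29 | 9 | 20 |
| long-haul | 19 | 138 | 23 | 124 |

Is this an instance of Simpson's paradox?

No

Short-haul: BlueJet 8/13 = 61.5%, SkyWest 4/5 = 80.0% → SkyWest
Medium-haul: BlueJet 10/29 = 34.5%, SkyWest 9/20 = 45.0% → SkyWest
Long-haul: BlueJet 19/138 = 13.8%, SkyWest 23/124 = 18.5% → SkyWest
Overall: BlueJet 37/180 = 20.6%, SkyWest 36/149 = 24.2% → SkyWest
SkyWest wins overall and in every route group — no reversal.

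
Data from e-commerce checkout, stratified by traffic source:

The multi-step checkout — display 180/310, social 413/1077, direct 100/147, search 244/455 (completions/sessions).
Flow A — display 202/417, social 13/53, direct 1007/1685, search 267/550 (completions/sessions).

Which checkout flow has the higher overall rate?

Flow A

Display: the multi-step checkout 180/310 = 58.1%, Flow A 202/417 = 48.4% → the multi-step checkout
Social: the multi-step checkout 413/1077 = 38.3%, Flow A 13/53 = 24.5% → the multi-step checkout
Direct: the multi-step checkout 100/147 = 68.0%, Flow A 1007/1685 = 59.8% → the multi-step checkout
Search: the multi-step checkout 244/455 = 53.6%, Flow A 267/550 = 48.5% → the multi-step checkout
Overall: the multi-step checkout 937/1989 = 47.1%, Flow A 1489/2705 = 55.0% → Flow A
(The multi-step checkout wins every traffic group but Flow A wins overall — the multi-step checkout's sessions skew toward the low-rate social group.)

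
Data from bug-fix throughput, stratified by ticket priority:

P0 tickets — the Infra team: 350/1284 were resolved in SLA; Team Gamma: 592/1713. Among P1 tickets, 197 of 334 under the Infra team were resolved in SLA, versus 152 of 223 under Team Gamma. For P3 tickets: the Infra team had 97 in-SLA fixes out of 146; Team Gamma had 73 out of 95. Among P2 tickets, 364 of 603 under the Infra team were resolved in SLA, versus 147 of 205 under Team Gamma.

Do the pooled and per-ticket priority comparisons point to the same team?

P0: the Infra team 350/1284 = 27.3%, Team Gamma 592/1713 = 34.6% → Team Gamma
P1: the Infra team 197/334 = 59.0%, Team Gamma 152/223 = 68.2% → Team Gamma
P3: the Infra team 97/146 = 66.4%, Team Gamma 73/95 = 76.8% → Team Gamma
P2: the Infra team 364/603 = 60.4%, Team Gamma 147/205 = 71.7% → Team Gamma
Overall: the Infra team 1008/2367 = 42.6%, Team Gamma 964/2236 = 43.1% → Team Gamma
Team Gamma wins overall and in every ticket group — no reversal.

Yes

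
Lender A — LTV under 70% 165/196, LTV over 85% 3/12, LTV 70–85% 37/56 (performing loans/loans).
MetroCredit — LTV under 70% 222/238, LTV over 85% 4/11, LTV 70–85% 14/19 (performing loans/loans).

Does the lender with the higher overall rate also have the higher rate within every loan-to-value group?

LTV under 70%: Lender A 165/196 = 84.2%, MetroCredit 222/238 = 93.3% → MetroCredit
LTV over 85%: Lender A 3/12 = 25.0%, MetroCredit 4/11 = 36.4% → MetroCredit
LTV 70–85%: Lender A 37/56 = 66.1%, MetroCredit 14/19 = 73.7% → MetroCredit
Overall: Lender A 205/264 = 77.7%, MetroCredit 240/268 = 89.6% → MetroCredit
MetroCredit wins overall and in every loan-to-value group — no reversal.

Yes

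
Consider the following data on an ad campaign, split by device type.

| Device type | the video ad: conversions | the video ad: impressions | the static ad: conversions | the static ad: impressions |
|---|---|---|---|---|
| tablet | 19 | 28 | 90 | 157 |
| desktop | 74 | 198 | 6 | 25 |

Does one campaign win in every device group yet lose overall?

Yes

Tablet: the video ad 19/28 = 67.9%, the static ad 90/157 = 57.3% → the video ad
Desktop: the video ad 74/198 = 37.4%, the static ad 6/25 = 24.0% → the video ad
Overall: the video ad 93/226 = 41.2%, the static ad 96/182 = 52.7% → the static ad
The video ad wins each device group but the static ad wins overall — the comparison reverses. The video ad's impressions skew toward desktop, which has a lower base rate.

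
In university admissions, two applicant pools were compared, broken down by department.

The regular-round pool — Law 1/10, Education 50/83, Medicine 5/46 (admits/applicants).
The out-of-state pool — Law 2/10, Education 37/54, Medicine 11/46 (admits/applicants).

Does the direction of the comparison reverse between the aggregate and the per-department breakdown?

No

Law: the regular-round pool 1/10 = 10.0%, the out-of-state pool 2/10 = 20.0% → the out-of-state pool
Education: the regular-round pool 50/83 = 60.2%, the out-of-state pool 37/54 = 68.5% → the out-of-state pool
Medicine: the regular-round pool 5/46 = 10.9%, the out-of-state pool 11/46 = 23.9% → the out-of-state pool
Overall: the regular-round pool 56/139 = 40.3%, the out-of-state pool 50/110 = 45.5% → the out-of-state pool
The out-of-state pool wins overall and in every department group — no reversal.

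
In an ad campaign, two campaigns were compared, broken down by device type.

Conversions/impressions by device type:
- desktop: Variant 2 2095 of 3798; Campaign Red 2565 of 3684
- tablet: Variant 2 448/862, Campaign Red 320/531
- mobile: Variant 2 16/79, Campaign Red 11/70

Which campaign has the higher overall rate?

Desktop: Variant 2 2095/3798 = 55.2%, Campaign Red 2565/3684 = 69.6% → Campaign Red
Tablet: Variant 2 448/862 = 52.0%, Campaign Red 320/531 = 60.3% → Campaign Red
Mobile: Variant 2 16/79 = 20.3%, Campaign Red 11/70 = 15.7% → Variant 2
Overall: Variant 2 2559/4739 = 54.0%, Campaign Red 2896/4285 = 67.6% → Campaign Red
(Neither sweeps every device group, but Campaign Red has the higher pooled rate.)

Campaign Red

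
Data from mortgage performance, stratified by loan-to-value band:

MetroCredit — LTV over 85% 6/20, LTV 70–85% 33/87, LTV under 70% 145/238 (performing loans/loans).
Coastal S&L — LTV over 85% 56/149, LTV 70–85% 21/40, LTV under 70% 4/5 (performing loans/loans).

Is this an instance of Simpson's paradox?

LTV over 85%: MetroCredit 6/20 = 30.0%, Coastal S&L 56/149 = 37.6% → Coastal S&L
LTV 70–85%: MetroCredit 33/87 = 37.9%, Coastal S&L 21/40 = 52.5% → Coastal S&L
LTV under 70%: MetroCredit 145/238 = 60.9%, Coastal S&L 4/5 = 80.0% → Coastal S&L
Overall: MetroCredit 184/345 = 53.3%, Coastal S&L 81/194 = 41.8% → MetroCredit
Coastal S&L wins each loan-to-value group but MetroCredit wins overall — the comparison reverses. Coastal S&L's loans skew toward LTV over 85%, which has a lower base rate.

Yes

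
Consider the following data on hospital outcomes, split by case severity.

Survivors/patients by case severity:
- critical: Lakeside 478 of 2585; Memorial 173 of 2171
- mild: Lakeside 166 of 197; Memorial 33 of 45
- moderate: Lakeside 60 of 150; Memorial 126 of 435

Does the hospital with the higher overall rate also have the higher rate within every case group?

Yes

Critical: Lakeside 478/2585 = 18.5%, Memorial 173/2171 = 8.0% → Lakeside
Mild: Lakeside 166/197 = 84.3%, Memorial 33/45 = 73.3% → Lakeside
Moderate: Lakeside 60/150 = 40.0%, Memorial 126/435 = 29.0% → Lakeside
Overall: Lakeside 704/2932 = 24.0%, Memorial 332/2651 = 12.5% → Lakeside
Lakeside wins overall and in every case group — no reversal.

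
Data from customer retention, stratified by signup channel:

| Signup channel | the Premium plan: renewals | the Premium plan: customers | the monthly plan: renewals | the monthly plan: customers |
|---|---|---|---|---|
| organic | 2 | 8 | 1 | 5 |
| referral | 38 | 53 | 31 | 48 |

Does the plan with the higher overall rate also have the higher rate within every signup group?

Organic: the Premium plan 2/8 = 25.0%, the monthly plan 1/5 = 20.0% → the Premium plan
Referral: the Premium plan 38/53 = 71.7%, the monthly plan 31/48 = 64.6% → the Premium plan
Overall: the Premium plan 40/61 = 65.6%, the monthly plan 32/53 = 60.4% → the Premium plan
The Premium plan wins overall and in every signup group — no reversal.

Yes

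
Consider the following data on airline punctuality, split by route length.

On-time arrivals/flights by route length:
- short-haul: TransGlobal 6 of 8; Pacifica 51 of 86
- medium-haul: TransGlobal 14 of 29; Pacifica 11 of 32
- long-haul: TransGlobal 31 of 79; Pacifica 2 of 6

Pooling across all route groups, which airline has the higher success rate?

Pacifica

Short-haul: TransGlobal 6/8 = 75.0%, Pacifica 51/86 = 59.3% → TransGlobal
Medium-haul: TransGlobal 14/29 = 48.3%, Pacifica 11/32 = 34.4% → TransGlobal
Long-haul: TransGlobal 31/79 = 39.2%, Pacifica 2/6 = 33.3% → TransGlobal
Overall: TransGlobal 51/116 = 44.0%, Pacifica 64/124 = 51.6% → Pacifica
(TransGlobal wins every route group but Pacifica wins overall — TransGlobal's flights skew toward the low-rate long-haul group.)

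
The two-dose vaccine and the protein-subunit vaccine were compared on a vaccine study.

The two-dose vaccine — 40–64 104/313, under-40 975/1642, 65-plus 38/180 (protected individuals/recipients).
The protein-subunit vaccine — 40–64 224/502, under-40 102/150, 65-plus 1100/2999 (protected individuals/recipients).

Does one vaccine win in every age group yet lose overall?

40–64: the two-dose vaccine 104/313 = 33.2%, the protein-subunit vaccine 224/502 = 44.6% → the protein-subunit vaccine
Under-40: the two-dose vaccine 975/1642 = 59.4%, the protein-subunit vaccine 102/150 = 68.0% → the protein-subunit vaccine
65-plus: the two-dose vaccine 38/180 = 21.1%, the protein-subunit vaccine 1100/2999 = 36.7% → the protein-subunit vaccine
Overall: the two-dose vaccine 1117/2135 = 52.3%, the protein-subunit vaccine 1426/3651 = 39.1% → the two-dose vaccine
The protein-subunit vaccine wins each age group but the two-dose vaccine wins overall — the comparison reverses. The protein-subunit vaccine's recipients skew toward 65-plus, which has a lower base rate.

Yes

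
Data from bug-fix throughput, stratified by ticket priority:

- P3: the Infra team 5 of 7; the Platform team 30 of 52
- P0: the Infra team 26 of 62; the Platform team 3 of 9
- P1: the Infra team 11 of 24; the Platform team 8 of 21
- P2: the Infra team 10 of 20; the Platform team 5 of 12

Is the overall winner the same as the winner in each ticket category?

P3: the Infra team 5/7 = 71.4%, the Platform team 30/52 = 57.7% → the Infra team
P0: the Infra team 26/62 = 41.9%, the Platform team 3/9 = 33.3% → the Infra team
P1: the Infra team 11/24 = 45.8%, the Platform team 8/21 = 38.1% → the Infra team
P2: the Infra team 10/20 = 50.0%, the Platform team 5/12 = 41.7% → the Infra team
Overall: the Infra team 52/113 = 46.0%, the Platform team 46/94 = 48.9% → the Platform team
The Infra team wins each ticket group but the Platform team wins overall — the comparison reverses. The Infra team's tickets skew toward P0, which has a lower base rate.

No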